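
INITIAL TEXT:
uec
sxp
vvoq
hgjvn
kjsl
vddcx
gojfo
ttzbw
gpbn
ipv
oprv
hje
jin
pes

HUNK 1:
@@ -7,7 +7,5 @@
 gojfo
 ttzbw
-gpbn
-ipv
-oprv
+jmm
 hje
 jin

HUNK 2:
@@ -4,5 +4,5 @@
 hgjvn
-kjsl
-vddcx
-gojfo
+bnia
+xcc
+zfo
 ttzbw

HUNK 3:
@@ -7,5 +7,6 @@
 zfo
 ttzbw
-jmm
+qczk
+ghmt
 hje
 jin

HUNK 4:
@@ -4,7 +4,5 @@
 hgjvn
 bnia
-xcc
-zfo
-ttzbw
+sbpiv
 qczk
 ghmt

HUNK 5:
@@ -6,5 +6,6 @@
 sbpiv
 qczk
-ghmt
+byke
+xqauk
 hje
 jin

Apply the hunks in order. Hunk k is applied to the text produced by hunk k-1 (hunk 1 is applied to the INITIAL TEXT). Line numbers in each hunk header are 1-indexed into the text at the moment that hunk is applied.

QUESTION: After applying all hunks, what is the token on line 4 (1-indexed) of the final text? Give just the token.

Answer: hgjvn

Derivation:
Hunk 1: at line 7 remove [gpbn,ipv,oprv] add [jmm] -> 12 lines: uec sxp vvoq hgjvn kjsl vddcx gojfo ttzbw jmm hje jin pes
Hunk 2: at line 4 remove [kjsl,vddcx,gojfo] add [bnia,xcc,zfo] -> 12 lines: uec sxp vvoq hgjvn bnia xcc zfo ttzbw jmm hje jin pes
Hunk 3: at line 7 remove [jmm] add [qczk,ghmt] -> 13 lines: uec sxp vvoq hgjvn bnia xcc zfo ttzbw qczk ghmt hje jin pes
Hunk 4: at line 4 remove [xcc,zfo,ttzbw] add [sbpiv] -> 11 lines: uec sxp vvoq hgjvn bnia sbpiv qczk ghmt hje jin pes
Hunk 5: at line 6 remove [ghmt] add [byke,xqauk] -> 12 lines: uec sxp vvoq hgjvn bnia sbpiv qczk byke xqauk hje jin pes
Final line 4: hgjvn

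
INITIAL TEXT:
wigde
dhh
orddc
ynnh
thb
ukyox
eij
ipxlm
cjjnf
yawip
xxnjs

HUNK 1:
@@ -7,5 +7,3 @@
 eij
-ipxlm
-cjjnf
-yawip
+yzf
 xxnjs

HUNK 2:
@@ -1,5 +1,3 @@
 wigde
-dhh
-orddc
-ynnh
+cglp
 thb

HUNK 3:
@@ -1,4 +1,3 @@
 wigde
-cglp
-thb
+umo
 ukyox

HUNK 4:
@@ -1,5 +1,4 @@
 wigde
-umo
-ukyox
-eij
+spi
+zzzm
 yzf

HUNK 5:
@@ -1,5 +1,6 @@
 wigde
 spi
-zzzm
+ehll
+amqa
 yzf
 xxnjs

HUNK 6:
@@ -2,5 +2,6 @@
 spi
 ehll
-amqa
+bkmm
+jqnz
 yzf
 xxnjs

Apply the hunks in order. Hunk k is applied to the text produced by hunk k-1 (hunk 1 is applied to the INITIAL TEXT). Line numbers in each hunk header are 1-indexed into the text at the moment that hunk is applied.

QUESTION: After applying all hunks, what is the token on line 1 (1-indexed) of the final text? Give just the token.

Hunk 1: at line 7 remove [ipxlm,cjjnf,yawip] add [yzf] -> 9 lines: wigde dhh orddc ynnh thb ukyox eij yzf xxnjs
Hunk 2: at line 1 remove [dhh,orddc,ynnh] add [cglp] -> 7 lines: wigde cglp thb ukyox eij yzf xxnjs
Hunk 3: at line 1 remove [cglp,thb] add [umo] -> 6 lines: wigde umo ukyox eij yzf xxnjs
Hunk 4: at line 1 remove [umo,ukyox,eij] add [spi,zzzm] -> 5 lines: wigde spi zzzm yzf xxnjs
Hunk 5: at line 1 remove [zzzm] add [ehll,amqa] -> 6 lines: wigde spi ehll amqa yzf xxnjs
Hunk 6: at line 2 remove [amqa] add [bkmm,jqnz] -> 7 lines: wigde spi ehll bkmm jqnz yzf xxnjs
Final line 1: wigde

Answer: wigde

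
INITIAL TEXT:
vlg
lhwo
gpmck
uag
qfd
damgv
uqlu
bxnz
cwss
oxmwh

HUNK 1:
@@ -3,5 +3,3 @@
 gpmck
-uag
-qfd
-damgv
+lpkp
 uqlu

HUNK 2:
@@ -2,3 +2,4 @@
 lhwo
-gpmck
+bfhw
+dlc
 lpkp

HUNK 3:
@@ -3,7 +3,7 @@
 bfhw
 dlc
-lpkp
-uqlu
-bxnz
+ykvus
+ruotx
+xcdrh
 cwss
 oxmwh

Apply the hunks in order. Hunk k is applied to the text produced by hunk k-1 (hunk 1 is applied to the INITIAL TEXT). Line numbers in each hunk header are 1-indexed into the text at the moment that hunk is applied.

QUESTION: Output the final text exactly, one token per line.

Answer: vlg
lhwo
bfhw
dlc
ykvus
ruotx
xcdrh
cwss
oxmwh

Derivation:
Hunk 1: at line 3 remove [uag,qfd,damgv] add [lpkp] -> 8 lines: vlg lhwo gpmck lpkp uqlu bxnz cwss oxmwh
Hunk 2: at line 2 remove [gpmck] add [bfhw,dlc] -> 9 lines: vlg lhwo bfhw dlc lpkp uqlu bxnz cwss oxmwh
Hunk 3: at line 3 remove [lpkp,uqlu,bxnz] add [ykvus,ruotx,xcdrh] -> 9 lines: vlg lhwo bfhw dlc ykvus ruotx xcdrh cwss oxmwh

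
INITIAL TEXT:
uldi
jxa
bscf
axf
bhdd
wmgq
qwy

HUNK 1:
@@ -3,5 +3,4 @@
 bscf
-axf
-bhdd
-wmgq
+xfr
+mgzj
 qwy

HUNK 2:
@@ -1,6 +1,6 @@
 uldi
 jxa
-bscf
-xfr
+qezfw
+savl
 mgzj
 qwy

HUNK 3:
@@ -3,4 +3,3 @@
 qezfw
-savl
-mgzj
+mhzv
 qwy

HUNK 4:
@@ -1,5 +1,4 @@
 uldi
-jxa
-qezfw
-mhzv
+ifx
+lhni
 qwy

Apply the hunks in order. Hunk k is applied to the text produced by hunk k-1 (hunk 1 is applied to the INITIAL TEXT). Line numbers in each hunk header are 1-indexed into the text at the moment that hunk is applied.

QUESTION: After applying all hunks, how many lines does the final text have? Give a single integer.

Answer: 4

Derivation:
Hunk 1: at line 3 remove [axf,bhdd,wmgq] add [xfr,mgzj] -> 6 lines: uldi jxa bscf xfr mgzj qwy
Hunk 2: at line 1 remove [bscf,xfr] add [qezfw,savl] -> 6 lines: uldi jxa qezfw savl mgzj qwy
Hunk 3: at line 3 remove [savl,mgzj] add [mhzv] -> 5 lines: uldi jxa qezfw mhzv qwy
Hunk 4: at line 1 remove [jxa,qezfw,mhzv] add [ifx,lhni] -> 4 lines: uldi ifx lhni qwy
Final line count: 4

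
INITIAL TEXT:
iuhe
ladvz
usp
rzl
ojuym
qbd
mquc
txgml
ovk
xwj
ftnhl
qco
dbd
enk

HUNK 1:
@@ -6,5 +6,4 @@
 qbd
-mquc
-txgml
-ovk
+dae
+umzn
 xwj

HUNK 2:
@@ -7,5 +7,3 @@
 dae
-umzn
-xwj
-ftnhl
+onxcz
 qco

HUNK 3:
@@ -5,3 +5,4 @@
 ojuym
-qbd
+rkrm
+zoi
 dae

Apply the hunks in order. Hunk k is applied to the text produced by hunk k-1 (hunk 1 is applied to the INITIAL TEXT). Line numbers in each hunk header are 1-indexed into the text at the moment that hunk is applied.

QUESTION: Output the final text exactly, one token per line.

Answer: iuhe
ladvz
usp
rzl
ojuym
rkrm
zoi
dae
onxcz
qco
dbd
enk

Derivation:
Hunk 1: at line 6 remove [mquc,txgml,ovk] add [dae,umzn] -> 13 lines: iuhe ladvz usp rzl ojuym qbd dae umzn xwj ftnhl qco dbd enk
Hunk 2: at line 7 remove [umzn,xwj,ftnhl] add [onxcz] -> 11 lines: iuhe ladvz usp rzl ojuym qbd dae onxcz qco dbd enk
Hunk 3: at line 5 remove [qbd] add [rkrm,zoi] -> 12 lines: iuhe ladvz usp rzl ojuym rkrm zoi dae onxcz qco dbd enk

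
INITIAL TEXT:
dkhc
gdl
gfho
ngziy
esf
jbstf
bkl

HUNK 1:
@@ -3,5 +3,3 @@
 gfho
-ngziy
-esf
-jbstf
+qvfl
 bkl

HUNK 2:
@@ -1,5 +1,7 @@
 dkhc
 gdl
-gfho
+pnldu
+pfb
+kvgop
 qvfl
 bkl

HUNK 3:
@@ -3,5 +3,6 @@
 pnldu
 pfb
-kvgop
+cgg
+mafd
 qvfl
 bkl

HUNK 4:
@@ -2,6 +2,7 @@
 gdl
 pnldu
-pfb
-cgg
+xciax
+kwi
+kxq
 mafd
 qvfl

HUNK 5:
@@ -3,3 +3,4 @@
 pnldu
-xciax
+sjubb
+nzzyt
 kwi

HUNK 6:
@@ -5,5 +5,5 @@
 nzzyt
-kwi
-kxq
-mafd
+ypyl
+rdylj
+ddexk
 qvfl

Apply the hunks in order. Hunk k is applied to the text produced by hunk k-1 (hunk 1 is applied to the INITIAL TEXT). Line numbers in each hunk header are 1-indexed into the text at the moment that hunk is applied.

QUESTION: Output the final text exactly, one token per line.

Hunk 1: at line 3 remove [ngziy,esf,jbstf] add [qvfl] -> 5 lines: dkhc gdl gfho qvfl bkl
Hunk 2: at line 1 remove [gfho] add [pnldu,pfb,kvgop] -> 7 lines: dkhc gdl pnldu pfb kvgop qvfl bkl
Hunk 3: at line 3 remove [kvgop] add [cgg,mafd] -> 8 lines: dkhc gdl pnldu pfb cgg mafd qvfl bkl
Hunk 4: at line 2 remove [pfb,cgg] add [xciax,kwi,kxq] -> 9 lines: dkhc gdl pnldu xciax kwi kxq mafd qvfl bkl
Hunk 5: at line 3 remove [xciax] add [sjubb,nzzyt] -> 10 lines: dkhc gdl pnldu sjubb nzzyt kwi kxq mafd qvfl bkl
Hunk 6: at line 5 remove [kwi,kxq,mafd] add [ypyl,rdylj,ddexk] -> 10 lines: dkhc gdl pnldu sjubb nzzyt ypyl rdylj ddexk qvfl bkl

Answer: dkhc
gdl
pnldu
sjubb
nzzyt
ypyl
rdylj
ddexk
qvfl
bkl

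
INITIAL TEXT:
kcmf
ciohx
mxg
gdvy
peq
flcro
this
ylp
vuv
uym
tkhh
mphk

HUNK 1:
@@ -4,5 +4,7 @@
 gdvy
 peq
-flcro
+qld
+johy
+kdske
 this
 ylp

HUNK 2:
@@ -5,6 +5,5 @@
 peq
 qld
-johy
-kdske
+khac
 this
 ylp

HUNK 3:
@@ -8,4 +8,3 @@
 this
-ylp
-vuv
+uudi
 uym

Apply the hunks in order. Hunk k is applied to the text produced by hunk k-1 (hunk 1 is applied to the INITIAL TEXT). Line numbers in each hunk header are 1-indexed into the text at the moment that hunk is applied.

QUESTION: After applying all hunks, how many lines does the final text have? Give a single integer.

Answer: 12

Derivation:
Hunk 1: at line 4 remove [flcro] add [qld,johy,kdske] -> 14 lines: kcmf ciohx mxg gdvy peq qld johy kdske this ylp vuv uym tkhh mphk
Hunk 2: at line 5 remove [johy,kdske] add [khac] -> 13 lines: kcmf ciohx mxg gdvy peq qld khac this ylp vuv uym tkhh mphk
Hunk 3: at line 8 remove [ylp,vuv] add [uudi] -> 12 lines: kcmf ciohx mxg gdvy peq qld khac this uudi uym tkhh mphk
Final line count: 12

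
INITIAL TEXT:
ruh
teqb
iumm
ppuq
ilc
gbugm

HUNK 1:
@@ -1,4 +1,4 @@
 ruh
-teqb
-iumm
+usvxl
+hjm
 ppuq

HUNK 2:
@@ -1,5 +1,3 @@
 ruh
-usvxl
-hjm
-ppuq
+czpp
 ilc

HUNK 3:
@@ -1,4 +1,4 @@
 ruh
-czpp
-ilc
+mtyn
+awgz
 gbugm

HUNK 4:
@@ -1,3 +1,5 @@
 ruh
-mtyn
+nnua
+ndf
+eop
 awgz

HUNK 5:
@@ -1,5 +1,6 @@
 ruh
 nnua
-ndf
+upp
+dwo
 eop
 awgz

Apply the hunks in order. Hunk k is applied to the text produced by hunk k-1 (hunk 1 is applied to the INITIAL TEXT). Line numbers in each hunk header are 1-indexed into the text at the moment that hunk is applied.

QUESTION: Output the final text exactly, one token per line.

Answer: ruh
nnua
upp
dwo
eop
awgz
gbugm

Derivation:
Hunk 1: at line 1 remove [teqb,iumm] add [usvxl,hjm] -> 6 lines: ruh usvxl hjm ppuq ilc gbugm
Hunk 2: at line 1 remove [usvxl,hjm,ppuq] add [czpp] -> 4 lines: ruh czpp ilc gbugm
Hunk 3: at line 1 remove [czpp,ilc] add [mtyn,awgz] -> 4 lines: ruh mtyn awgz gbugm
Hunk 4: at line 1 remove [mtyn] add [nnua,ndf,eop] -> 6 lines: ruh nnua ndf eop awgz gbugm
Hunk 5: at line 1 remove [ndf] add [upp,dwo] -> 7 lines: ruh nnua upp dwo eop awgz gbugm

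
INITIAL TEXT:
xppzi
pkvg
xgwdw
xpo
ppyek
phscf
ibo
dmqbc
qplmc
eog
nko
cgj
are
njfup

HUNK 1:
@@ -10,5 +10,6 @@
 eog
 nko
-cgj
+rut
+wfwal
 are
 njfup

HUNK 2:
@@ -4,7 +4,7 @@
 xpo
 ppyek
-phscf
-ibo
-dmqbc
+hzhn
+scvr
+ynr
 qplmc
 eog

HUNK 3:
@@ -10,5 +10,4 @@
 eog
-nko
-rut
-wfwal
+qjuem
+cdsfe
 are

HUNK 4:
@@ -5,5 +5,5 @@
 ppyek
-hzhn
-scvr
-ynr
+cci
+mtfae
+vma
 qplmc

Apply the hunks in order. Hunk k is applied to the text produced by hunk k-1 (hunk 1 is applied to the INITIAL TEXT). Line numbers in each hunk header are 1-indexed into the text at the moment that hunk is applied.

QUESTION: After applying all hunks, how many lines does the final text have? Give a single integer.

Answer: 14

Derivation:
Hunk 1: at line 10 remove [cgj] add [rut,wfwal] -> 15 lines: xppzi pkvg xgwdw xpo ppyek phscf ibo dmqbc qplmc eog nko rut wfwal are njfup
Hunk 2: at line 4 remove [phscf,ibo,dmqbc] add [hzhn,scvr,ynr] -> 15 lines: xppzi pkvg xgwdw xpo ppyek hzhn scvr ynr qplmc eog nko rut wfwal are njfup
Hunk 3: at line 10 remove [nko,rut,wfwal] add [qjuem,cdsfe] -> 14 lines: xppzi pkvg xgwdw xpo ppyek hzhn scvr ynr qplmc eog qjuem cdsfe are njfup
Hunk 4: at line 5 remove [hzhn,scvr,ynr] add [cci,mtfae,vma] -> 14 lines: xppzi pkvg xgwdw xpo ppyek cci mtfae vma qplmc eog qjuem cdsfe are njfup
Final line count: 14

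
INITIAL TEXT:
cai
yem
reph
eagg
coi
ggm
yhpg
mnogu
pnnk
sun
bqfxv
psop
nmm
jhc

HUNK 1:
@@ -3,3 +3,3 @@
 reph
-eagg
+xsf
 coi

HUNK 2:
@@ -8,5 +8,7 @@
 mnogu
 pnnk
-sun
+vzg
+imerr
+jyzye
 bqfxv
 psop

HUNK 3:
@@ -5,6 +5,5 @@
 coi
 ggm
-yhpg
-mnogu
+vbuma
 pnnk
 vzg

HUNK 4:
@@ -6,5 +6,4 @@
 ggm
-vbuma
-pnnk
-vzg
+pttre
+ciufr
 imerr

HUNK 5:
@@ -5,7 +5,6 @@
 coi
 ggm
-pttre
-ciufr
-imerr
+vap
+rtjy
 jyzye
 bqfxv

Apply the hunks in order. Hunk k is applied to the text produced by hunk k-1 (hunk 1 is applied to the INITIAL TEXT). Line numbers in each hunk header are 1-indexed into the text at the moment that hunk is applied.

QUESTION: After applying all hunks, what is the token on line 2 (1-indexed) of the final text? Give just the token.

Hunk 1: at line 3 remove [eagg] add [xsf] -> 14 lines: cai yem reph xsf coi ggm yhpg mnogu pnnk sun bqfxv psop nmm jhc
Hunk 2: at line 8 remove [sun] add [vzg,imerr,jyzye] -> 16 lines: cai yem reph xsf coi ggm yhpg mnogu pnnk vzg imerr jyzye bqfxv psop nmm jhc
Hunk 3: at line 5 remove [yhpg,mnogu] add [vbuma] -> 15 lines: cai yem reph xsf coi ggm vbuma pnnk vzg imerr jyzye bqfxv psop nmm jhc
Hunk 4: at line 6 remove [vbuma,pnnk,vzg] add [pttre,ciufr] -> 14 lines: cai yem reph xsf coi ggm pttre ciufr imerr jyzye bqfxv psop nmm jhc
Hunk 5: at line 5 remove [pttre,ciufr,imerr] add [vap,rtjy] -> 13 lines: cai yem reph xsf coi ggm vap rtjy jyzye bqfxv psop nmm jhc
Final line 2: yem

Answer: yem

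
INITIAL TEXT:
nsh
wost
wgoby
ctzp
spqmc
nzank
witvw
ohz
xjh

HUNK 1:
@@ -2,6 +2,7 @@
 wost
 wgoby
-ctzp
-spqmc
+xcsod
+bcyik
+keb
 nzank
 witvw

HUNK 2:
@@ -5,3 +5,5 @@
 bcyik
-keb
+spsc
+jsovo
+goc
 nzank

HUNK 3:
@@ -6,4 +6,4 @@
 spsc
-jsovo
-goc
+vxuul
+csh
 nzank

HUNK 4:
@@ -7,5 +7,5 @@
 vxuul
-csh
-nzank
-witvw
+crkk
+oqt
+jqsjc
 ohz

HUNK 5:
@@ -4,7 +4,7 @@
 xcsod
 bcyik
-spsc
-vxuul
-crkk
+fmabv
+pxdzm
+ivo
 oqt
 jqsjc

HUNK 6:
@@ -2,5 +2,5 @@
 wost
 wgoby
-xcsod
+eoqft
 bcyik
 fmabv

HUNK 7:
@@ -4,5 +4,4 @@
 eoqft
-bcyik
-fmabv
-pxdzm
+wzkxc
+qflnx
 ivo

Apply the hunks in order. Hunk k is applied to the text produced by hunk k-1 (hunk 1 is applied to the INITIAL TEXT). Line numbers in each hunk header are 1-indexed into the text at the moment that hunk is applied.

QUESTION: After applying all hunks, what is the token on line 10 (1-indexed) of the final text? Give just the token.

Hunk 1: at line 2 remove [ctzp,spqmc] add [xcsod,bcyik,keb] -> 10 lines: nsh wost wgoby xcsod bcyik keb nzank witvw ohz xjh
Hunk 2: at line 5 remove [keb] add [spsc,jsovo,goc] -> 12 lines: nsh wost wgoby xcsod bcyik spsc jsovo goc nzank witvw ohz xjh
Hunk 3: at line 6 remove [jsovo,goc] add [vxuul,csh] -> 12 lines: nsh wost wgoby xcsod bcyik spsc vxuul csh nzank witvw ohz xjh
Hunk 4: at line 7 remove [csh,nzank,witvw] add [crkk,oqt,jqsjc] -> 12 lines: nsh wost wgoby xcsod bcyik spsc vxuul crkk oqt jqsjc ohz xjh
Hunk 5: at line 4 remove [spsc,vxuul,crkk] add [fmabv,pxdzm,ivo] -> 12 lines: nsh wost wgoby xcsod bcyik fmabv pxdzm ivo oqt jqsjc ohz xjh
Hunk 6: at line 2 remove [xcsod] add [eoqft] -> 12 lines: nsh wost wgoby eoqft bcyik fmabv pxdzm ivo oqt jqsjc ohz xjh
Hunk 7: at line 4 remove [bcyik,fmabv,pxdzm] add [wzkxc,qflnx] -> 11 lines: nsh wost wgoby eoqft wzkxc qflnx ivo oqt jqsjc ohz xjh
Final line 10: ohz

Answer: ohz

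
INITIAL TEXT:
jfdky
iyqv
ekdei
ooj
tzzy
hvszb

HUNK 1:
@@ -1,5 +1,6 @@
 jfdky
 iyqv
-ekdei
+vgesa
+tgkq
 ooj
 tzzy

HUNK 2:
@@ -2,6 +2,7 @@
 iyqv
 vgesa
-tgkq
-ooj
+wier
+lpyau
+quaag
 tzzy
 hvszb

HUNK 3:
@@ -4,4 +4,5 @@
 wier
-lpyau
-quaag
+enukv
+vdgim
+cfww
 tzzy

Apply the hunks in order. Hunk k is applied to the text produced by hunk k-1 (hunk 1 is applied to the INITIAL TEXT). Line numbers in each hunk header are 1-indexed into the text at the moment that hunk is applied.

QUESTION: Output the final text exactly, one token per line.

Hunk 1: at line 1 remove [ekdei] add [vgesa,tgkq] -> 7 lines: jfdky iyqv vgesa tgkq ooj tzzy hvszb
Hunk 2: at line 2 remove [tgkq,ooj] add [wier,lpyau,quaag] -> 8 lines: jfdky iyqv vgesa wier lpyau quaag tzzy hvszb
Hunk 3: at line 4 remove [lpyau,quaag] add [enukv,vdgim,cfww] -> 9 lines: jfdky iyqv vgesa wier enukv vdgim cfww tzzy hvszb

Answer: jfdky
iyqv
vgesa
wier
enukv
vdgim
cfww
tzzy
hvszb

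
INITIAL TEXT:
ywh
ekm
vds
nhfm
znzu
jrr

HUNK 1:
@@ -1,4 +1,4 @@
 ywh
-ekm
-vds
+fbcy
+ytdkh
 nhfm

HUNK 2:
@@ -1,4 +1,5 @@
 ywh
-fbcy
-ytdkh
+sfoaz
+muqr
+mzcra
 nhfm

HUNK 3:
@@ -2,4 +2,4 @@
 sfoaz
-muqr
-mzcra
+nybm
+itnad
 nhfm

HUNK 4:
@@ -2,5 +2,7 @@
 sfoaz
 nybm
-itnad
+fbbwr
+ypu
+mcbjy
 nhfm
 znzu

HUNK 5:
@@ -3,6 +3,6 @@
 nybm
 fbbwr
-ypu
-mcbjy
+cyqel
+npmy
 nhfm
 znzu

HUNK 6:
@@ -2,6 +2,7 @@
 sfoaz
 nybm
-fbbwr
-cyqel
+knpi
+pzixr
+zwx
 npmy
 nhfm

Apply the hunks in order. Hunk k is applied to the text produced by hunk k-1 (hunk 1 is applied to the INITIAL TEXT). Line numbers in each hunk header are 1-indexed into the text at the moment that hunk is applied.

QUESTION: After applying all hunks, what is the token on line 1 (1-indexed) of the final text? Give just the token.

Hunk 1: at line 1 remove [ekm,vds] add [fbcy,ytdkh] -> 6 lines: ywh fbcy ytdkh nhfm znzu jrr
Hunk 2: at line 1 remove [fbcy,ytdkh] add [sfoaz,muqr,mzcra] -> 7 lines: ywh sfoaz muqr mzcra nhfm znzu jrr
Hunk 3: at line 2 remove [muqr,mzcra] add [nybm,itnad] -> 7 lines: ywh sfoaz nybm itnad nhfm znzu jrr
Hunk 4: at line 2 remove [itnad] add [fbbwr,ypu,mcbjy] -> 9 lines: ywh sfoaz nybm fbbwr ypu mcbjy nhfm znzu jrr
Hunk 5: at line 3 remove [ypu,mcbjy] add [cyqel,npmy] -> 9 lines: ywh sfoaz nybm fbbwr cyqel npmy nhfm znzu jrr
Hunk 6: at line 2 remove [fbbwr,cyqel] add [knpi,pzixr,zwx] -> 10 lines: ywh sfoaz nybm knpi pzixr zwx npmy nhfm znzu jrr
Final line 1: ywh

Answer: ywh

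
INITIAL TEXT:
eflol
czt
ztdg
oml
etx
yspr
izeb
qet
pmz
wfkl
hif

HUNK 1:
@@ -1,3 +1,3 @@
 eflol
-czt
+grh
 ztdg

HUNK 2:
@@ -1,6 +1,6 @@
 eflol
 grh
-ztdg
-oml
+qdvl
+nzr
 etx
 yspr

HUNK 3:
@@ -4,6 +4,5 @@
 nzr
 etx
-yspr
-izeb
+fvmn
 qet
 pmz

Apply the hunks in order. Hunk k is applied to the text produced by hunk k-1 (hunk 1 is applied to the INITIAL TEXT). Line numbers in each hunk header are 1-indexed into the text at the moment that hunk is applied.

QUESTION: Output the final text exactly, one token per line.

Answer: eflol
grh
qdvl
nzr
etx
fvmn
qet
pmz
wfkl
hif

Derivation:
Hunk 1: at line 1 remove [czt] add [grh] -> 11 lines: eflol grh ztdg oml etx yspr izeb qet pmz wfkl hif
Hunk 2: at line 1 remove [ztdg,oml] add [qdvl,nzr] -> 11 lines: eflol grh qdvl nzr etx yspr izeb qet pmz wfkl hif
Hunk 3: at line 4 remove [yspr,izeb] add [fvmn] -> 10 lines: eflol grh qdvl nzr etx fvmn qet pmz wfkl hif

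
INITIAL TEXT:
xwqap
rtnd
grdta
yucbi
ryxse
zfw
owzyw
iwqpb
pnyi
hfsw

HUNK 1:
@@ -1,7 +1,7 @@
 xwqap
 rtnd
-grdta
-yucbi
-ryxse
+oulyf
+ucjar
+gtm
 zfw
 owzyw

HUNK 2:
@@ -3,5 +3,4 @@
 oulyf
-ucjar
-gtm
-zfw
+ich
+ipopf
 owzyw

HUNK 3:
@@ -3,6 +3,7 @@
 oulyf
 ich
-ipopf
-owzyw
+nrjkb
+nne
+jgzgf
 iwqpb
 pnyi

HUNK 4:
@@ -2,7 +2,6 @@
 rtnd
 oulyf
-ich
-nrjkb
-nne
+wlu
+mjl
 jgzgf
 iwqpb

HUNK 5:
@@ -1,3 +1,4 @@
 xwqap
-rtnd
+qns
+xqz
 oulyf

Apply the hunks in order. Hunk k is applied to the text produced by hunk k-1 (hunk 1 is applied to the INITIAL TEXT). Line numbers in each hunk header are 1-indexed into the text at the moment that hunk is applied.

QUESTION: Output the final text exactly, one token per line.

Answer: xwqap
qns
xqz
oulyf
wlu
mjl
jgzgf
iwqpb
pnyi
hfsw

Derivation:
Hunk 1: at line 1 remove [grdta,yucbi,ryxse] add [oulyf,ucjar,gtm] -> 10 lines: xwqap rtnd oulyf ucjar gtm zfw owzyw iwqpb pnyi hfsw
Hunk 2: at line 3 remove [ucjar,gtm,zfw] add [ich,ipopf] -> 9 lines: xwqap rtnd oulyf ich ipopf owzyw iwqpb pnyi hfsw
Hunk 3: at line 3 remove [ipopf,owzyw] add [nrjkb,nne,jgzgf] -> 10 lines: xwqap rtnd oulyf ich nrjkb nne jgzgf iwqpb pnyi hfsw
Hunk 4: at line 2 remove [ich,nrjkb,nne] add [wlu,mjl] -> 9 lines: xwqap rtnd oulyf wlu mjl jgzgf iwqpb pnyi hfsw
Hunk 5: at line 1 remove [rtnd] add [qns,xqz] -> 10 lines: xwqap qns xqz oulyf wlu mjl jgzgf iwqpb pnyi hfsw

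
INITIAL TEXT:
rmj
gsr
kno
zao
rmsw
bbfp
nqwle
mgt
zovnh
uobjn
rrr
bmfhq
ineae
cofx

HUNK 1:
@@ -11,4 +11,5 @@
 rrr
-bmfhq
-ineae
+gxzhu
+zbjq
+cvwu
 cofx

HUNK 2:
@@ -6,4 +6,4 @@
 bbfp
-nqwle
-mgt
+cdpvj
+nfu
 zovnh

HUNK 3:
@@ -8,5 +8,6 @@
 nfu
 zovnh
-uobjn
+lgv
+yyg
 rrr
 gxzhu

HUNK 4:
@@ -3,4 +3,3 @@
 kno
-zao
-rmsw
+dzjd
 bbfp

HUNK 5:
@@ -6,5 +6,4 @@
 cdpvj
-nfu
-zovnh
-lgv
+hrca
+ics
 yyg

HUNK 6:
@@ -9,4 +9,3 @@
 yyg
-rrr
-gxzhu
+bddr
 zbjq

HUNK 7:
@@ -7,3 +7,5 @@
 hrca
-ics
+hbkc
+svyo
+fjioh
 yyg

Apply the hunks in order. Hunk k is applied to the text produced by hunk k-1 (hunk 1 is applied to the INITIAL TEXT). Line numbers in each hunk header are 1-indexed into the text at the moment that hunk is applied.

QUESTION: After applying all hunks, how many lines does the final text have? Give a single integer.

Answer: 15

Derivation:
Hunk 1: at line 11 remove [bmfhq,ineae] add [gxzhu,zbjq,cvwu] -> 15 lines: rmj gsr kno zao rmsw bbfp nqwle mgt zovnh uobjn rrr gxzhu zbjq cvwu cofx
Hunk 2: at line 6 remove [nqwle,mgt] add [cdpvj,nfu] -> 15 lines: rmj gsr kno zao rmsw bbfp cdpvj nfu zovnh uobjn rrr gxzhu zbjq cvwu cofx
Hunk 3: at line 8 remove [uobjn] add [lgv,yyg] -> 16 lines: rmj gsr kno zao rmsw bbfp cdpvj nfu zovnh lgv yyg rrr gxzhu zbjq cvwu cofx
Hunk 4: at line 3 remove [zao,rmsw] add [dzjd] -> 15 lines: rmj gsr kno dzjd bbfp cdpvj nfu zovnh lgv yyg rrr gxzhu zbjq cvwu cofx
Hunk 5: at line 6 remove [nfu,zovnh,lgv] add [hrca,ics] -> 14 lines: rmj gsr kno dzjd bbfp cdpvj hrca ics yyg rrr gxzhu zbjq cvwu cofx
Hunk 6: at line 9 remove [rrr,gxzhu] add [bddr] -> 13 lines: rmj gsr kno dzjd bbfp cdpvj hrca ics yyg bddr zbjq cvwu cofx
Hunk 7: at line 7 remove [ics] add [hbkc,svyo,fjioh] -> 15 lines: rmj gsr kno dzjd bbfp cdpvj hrca hbkc svyo fjioh yyg bddr zbjq cvwu cofx
Final line count: 15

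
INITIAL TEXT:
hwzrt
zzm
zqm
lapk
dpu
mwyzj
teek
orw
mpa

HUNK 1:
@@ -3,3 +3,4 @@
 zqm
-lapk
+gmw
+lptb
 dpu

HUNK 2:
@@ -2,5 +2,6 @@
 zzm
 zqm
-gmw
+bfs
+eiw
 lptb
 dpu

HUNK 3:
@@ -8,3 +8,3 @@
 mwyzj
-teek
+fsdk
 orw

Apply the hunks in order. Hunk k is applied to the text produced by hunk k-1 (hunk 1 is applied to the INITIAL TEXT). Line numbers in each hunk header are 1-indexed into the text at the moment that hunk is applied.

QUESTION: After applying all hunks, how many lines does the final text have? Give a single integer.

Answer: 11

Derivation:
Hunk 1: at line 3 remove [lapk] add [gmw,lptb] -> 10 lines: hwzrt zzm zqm gmw lptb dpu mwyzj teek orw mpa
Hunk 2: at line 2 remove [gmw] add [bfs,eiw] -> 11 lines: hwzrt zzm zqm bfs eiw lptb dpu mwyzj teek orw mpa
Hunk 3: at line 8 remove [teek] add [fsdk] -> 11 lines: hwzrt zzm zqm bfs eiw lptb dpu mwyzj fsdk orw mpa
Final line count: 11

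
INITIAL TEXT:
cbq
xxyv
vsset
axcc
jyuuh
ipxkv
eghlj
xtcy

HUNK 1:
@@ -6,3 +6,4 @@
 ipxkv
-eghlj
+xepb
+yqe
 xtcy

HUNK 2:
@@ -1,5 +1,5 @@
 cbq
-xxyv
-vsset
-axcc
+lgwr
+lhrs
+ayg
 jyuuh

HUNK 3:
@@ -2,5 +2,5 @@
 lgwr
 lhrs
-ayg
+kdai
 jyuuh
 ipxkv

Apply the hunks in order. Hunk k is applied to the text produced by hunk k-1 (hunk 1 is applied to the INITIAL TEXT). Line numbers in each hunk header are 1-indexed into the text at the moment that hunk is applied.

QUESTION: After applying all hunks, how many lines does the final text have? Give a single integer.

Answer: 9

Derivation:
Hunk 1: at line 6 remove [eghlj] add [xepb,yqe] -> 9 lines: cbq xxyv vsset axcc jyuuh ipxkv xepb yqe xtcy
Hunk 2: at line 1 remove [xxyv,vsset,axcc] add [lgwr,lhrs,ayg] -> 9 lines: cbq lgwr lhrs ayg jyuuh ipxkv xepb yqe xtcy
Hunk 3: at line 2 remove [ayg] add [kdai] -> 9 lines: cbq lgwr lhrs kdai jyuuh ipxkv xepb yqe xtcy
Final line count: 9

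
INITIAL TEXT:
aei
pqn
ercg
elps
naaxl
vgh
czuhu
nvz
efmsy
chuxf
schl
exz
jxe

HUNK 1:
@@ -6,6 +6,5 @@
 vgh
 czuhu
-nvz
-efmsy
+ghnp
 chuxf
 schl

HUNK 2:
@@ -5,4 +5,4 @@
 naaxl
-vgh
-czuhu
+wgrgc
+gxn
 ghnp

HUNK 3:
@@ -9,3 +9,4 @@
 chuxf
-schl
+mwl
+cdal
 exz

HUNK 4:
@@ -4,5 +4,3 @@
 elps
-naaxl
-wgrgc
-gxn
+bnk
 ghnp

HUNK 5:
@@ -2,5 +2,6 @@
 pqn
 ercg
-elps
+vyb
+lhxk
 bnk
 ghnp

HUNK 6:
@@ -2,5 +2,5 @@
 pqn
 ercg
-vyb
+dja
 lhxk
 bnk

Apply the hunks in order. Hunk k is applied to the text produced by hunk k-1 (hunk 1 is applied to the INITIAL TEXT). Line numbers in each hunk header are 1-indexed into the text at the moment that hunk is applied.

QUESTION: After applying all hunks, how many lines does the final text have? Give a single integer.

Answer: 12

Derivation:
Hunk 1: at line 6 remove [nvz,efmsy] add [ghnp] -> 12 lines: aei pqn ercg elps naaxl vgh czuhu ghnp chuxf schl exz jxe
Hunk 2: at line 5 remove [vgh,czuhu] add [wgrgc,gxn] -> 12 lines: aei pqn ercg elps naaxl wgrgc gxn ghnp chuxf schl exz jxe
Hunk 3: at line 9 remove [schl] add [mwl,cdal] -> 13 lines: aei pqn ercg elps naaxl wgrgc gxn ghnp chuxf mwl cdal exz jxe
Hunk 4: at line 4 remove [naaxl,wgrgc,gxn] add [bnk] -> 11 lines: aei pqn ercg elps bnk ghnp chuxf mwl cdal exz jxe
Hunk 5: at line 2 remove [elps] add [vyb,lhxk] -> 12 lines: aei pqn ercg vyb lhxk bnk ghnp chuxf mwl cdal exz jxe
Hunk 6: at line 2 remove [vyb] add [dja] -> 12 lines: aei pqn ercg dja lhxk bnk ghnp chuxf mwl cdal exz jxe
Final line count: 12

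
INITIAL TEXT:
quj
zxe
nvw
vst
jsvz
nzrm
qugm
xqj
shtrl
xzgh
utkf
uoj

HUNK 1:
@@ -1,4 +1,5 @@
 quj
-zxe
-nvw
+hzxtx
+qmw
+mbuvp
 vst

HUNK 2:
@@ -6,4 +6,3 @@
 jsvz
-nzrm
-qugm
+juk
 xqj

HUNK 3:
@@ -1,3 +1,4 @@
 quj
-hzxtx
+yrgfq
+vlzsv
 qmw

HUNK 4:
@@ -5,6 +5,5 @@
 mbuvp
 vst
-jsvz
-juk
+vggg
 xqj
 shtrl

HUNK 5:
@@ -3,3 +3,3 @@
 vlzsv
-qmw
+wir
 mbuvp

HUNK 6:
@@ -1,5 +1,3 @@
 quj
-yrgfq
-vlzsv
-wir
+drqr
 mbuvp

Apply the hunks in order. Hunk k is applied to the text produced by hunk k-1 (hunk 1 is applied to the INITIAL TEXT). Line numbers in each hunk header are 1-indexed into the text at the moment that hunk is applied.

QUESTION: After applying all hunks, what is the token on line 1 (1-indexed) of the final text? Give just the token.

Hunk 1: at line 1 remove [zxe,nvw] add [hzxtx,qmw,mbuvp] -> 13 lines: quj hzxtx qmw mbuvp vst jsvz nzrm qugm xqj shtrl xzgh utkf uoj
Hunk 2: at line 6 remove [nzrm,qugm] add [juk] -> 12 lines: quj hzxtx qmw mbuvp vst jsvz juk xqj shtrl xzgh utkf uoj
Hunk 3: at line 1 remove [hzxtx] add [yrgfq,vlzsv] -> 13 lines: quj yrgfq vlzsv qmw mbuvp vst jsvz juk xqj shtrl xzgh utkf uoj
Hunk 4: at line 5 remove [jsvz,juk] add [vggg] -> 12 lines: quj yrgfq vlzsv qmw mbuvp vst vggg xqj shtrl xzgh utkf uoj
Hunk 5: at line 3 remove [qmw] add [wir] -> 12 lines: quj yrgfq vlzsv wir mbuvp vst vggg xqj shtrl xzgh utkf uoj
Hunk 6: at line 1 remove [yrgfq,vlzsv,wir] add [drqr] -> 10 lines: quj drqr mbuvp vst vggg xqj shtrl xzgh utkf uoj
Final line 1: quj

Answer: quj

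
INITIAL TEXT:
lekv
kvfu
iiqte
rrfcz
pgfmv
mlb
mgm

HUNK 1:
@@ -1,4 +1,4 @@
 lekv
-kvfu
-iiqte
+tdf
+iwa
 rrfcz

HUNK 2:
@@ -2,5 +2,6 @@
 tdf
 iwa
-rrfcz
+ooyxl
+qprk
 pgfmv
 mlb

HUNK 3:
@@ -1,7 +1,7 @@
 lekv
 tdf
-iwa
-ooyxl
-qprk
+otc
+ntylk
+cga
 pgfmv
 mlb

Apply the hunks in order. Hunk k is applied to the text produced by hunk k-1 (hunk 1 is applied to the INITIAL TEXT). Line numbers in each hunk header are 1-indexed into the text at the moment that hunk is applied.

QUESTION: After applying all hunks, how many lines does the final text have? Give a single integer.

Hunk 1: at line 1 remove [kvfu,iiqte] add [tdf,iwa] -> 7 lines: lekv tdf iwa rrfcz pgfmv mlb mgm
Hunk 2: at line 2 remove [rrfcz] add [ooyxl,qprk] -> 8 lines: lekv tdf iwa ooyxl qprk pgfmv mlb mgm
Hunk 3: at line 1 remove [iwa,ooyxl,qprk] add [otc,ntylk,cga] -> 8 lines: lekv tdf otc ntylk cga pgfmv mlb mgm
Final line count: 8

Answer: 8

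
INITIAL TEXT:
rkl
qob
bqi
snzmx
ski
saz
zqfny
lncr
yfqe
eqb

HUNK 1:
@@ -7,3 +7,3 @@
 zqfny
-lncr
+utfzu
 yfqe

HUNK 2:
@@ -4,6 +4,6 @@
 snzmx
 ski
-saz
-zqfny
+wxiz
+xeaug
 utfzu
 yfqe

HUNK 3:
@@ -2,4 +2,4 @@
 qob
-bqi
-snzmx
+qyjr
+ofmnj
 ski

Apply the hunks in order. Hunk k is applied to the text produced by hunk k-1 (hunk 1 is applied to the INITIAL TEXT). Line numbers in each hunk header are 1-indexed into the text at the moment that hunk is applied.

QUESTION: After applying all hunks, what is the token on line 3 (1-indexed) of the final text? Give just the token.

Answer: qyjr

Derivation:
Hunk 1: at line 7 remove [lncr] add [utfzu] -> 10 lines: rkl qob bqi snzmx ski saz zqfny utfzu yfqe eqb
Hunk 2: at line 4 remove [saz,zqfny] add [wxiz,xeaug] -> 10 lines: rkl qob bqi snzmx ski wxiz xeaug utfzu yfqe eqb
Hunk 3: at line 2 remove [bqi,snzmx] add [qyjr,ofmnj] -> 10 lines: rkl qob qyjr ofmnj ski wxiz xeaug utfzu yfqe eqb
Final line 3: qyjr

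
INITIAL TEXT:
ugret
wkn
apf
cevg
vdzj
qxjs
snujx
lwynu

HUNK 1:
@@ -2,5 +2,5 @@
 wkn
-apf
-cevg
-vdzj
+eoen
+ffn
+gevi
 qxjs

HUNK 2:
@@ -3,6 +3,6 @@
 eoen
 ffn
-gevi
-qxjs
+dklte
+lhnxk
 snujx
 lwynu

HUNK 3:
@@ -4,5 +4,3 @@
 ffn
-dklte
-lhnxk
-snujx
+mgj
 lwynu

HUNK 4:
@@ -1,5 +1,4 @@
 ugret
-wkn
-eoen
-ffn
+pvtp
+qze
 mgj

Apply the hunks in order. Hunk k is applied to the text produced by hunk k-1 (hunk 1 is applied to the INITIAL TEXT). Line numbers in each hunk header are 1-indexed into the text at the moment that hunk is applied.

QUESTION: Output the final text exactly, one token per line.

Hunk 1: at line 2 remove [apf,cevg,vdzj] add [eoen,ffn,gevi] -> 8 lines: ugret wkn eoen ffn gevi qxjs snujx lwynu
Hunk 2: at line 3 remove [gevi,qxjs] add [dklte,lhnxk] -> 8 lines: ugret wkn eoen ffn dklte lhnxk snujx lwynu
Hunk 3: at line 4 remove [dklte,lhnxk,snujx] add [mgj] -> 6 lines: ugret wkn eoen ffn mgj lwynu
Hunk 4: at line 1 remove [wkn,eoen,ffn] add [pvtp,qze] -> 5 lines: ugret pvtp qze mgj lwynu

Answer: ugret
pvtp
qze
mgj
lwynu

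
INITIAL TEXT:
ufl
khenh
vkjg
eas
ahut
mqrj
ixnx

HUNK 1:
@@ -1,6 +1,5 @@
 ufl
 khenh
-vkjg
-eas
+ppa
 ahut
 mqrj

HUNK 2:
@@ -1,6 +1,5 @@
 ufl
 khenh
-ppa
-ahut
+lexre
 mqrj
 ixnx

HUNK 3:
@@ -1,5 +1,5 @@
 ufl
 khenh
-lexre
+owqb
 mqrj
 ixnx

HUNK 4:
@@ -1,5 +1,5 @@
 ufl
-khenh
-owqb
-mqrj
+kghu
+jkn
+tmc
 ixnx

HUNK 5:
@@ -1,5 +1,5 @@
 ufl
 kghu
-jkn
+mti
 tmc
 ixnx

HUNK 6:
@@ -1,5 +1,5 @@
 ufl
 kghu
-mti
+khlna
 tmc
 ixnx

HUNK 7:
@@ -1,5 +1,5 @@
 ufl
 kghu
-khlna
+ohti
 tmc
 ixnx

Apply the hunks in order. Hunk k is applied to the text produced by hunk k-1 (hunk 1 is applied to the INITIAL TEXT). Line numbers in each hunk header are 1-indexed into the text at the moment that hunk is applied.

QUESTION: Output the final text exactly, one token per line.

Answer: ufl
kghu
ohti
tmc
ixnx

Derivation:
Hunk 1: at line 1 remove [vkjg,eas] add [ppa] -> 6 lines: ufl khenh ppa ahut mqrj ixnx
Hunk 2: at line 1 remove [ppa,ahut] add [lexre] -> 5 lines: ufl khenh lexre mqrj ixnx
Hunk 3: at line 1 remove [lexre] add [owqb] -> 5 lines: ufl khenh owqb mqrj ixnx
Hunk 4: at line 1 remove [khenh,owqb,mqrj] add [kghu,jkn,tmc] -> 5 lines: ufl kghu jkn tmc ixnx
Hunk 5: at line 1 remove [jkn] add [mti] -> 5 lines: ufl kghu mti tmc ixnx
Hunk 6: at line 1 remove [mti] add [khlna] -> 5 lines: ufl kghu khlna tmc ixnx
Hunk 7: at line 1 remove [khlna] add [ohti] -> 5 lines: ufl kghu ohti tmc ixnx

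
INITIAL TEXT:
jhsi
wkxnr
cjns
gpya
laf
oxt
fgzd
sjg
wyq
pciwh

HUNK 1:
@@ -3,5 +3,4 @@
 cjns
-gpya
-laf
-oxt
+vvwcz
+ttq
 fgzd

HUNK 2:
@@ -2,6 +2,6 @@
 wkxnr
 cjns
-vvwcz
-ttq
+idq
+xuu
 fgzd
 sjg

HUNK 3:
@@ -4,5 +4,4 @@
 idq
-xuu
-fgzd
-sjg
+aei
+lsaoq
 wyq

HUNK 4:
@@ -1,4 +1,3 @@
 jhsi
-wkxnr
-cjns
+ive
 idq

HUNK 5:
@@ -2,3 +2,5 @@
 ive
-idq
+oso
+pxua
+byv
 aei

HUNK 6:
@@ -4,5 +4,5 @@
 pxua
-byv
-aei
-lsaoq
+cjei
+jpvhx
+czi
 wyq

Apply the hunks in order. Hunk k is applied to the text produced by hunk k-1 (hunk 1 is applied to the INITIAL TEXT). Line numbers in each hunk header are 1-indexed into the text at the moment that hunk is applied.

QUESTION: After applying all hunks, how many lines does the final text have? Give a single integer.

Hunk 1: at line 3 remove [gpya,laf,oxt] add [vvwcz,ttq] -> 9 lines: jhsi wkxnr cjns vvwcz ttq fgzd sjg wyq pciwh
Hunk 2: at line 2 remove [vvwcz,ttq] add [idq,xuu] -> 9 lines: jhsi wkxnr cjns idq xuu fgzd sjg wyq pciwh
Hunk 3: at line 4 remove [xuu,fgzd,sjg] add [aei,lsaoq] -> 8 lines: jhsi wkxnr cjns idq aei lsaoq wyq pciwh
Hunk 4: at line 1 remove [wkxnr,cjns] add [ive] -> 7 lines: jhsi ive idq aei lsaoq wyq pciwh
Hunk 5: at line 2 remove [idq] add [oso,pxua,byv] -> 9 lines: jhsi ive oso pxua byv aei lsaoq wyq pciwh
Hunk 6: at line 4 remove [byv,aei,lsaoq] add [cjei,jpvhx,czi] -> 9 lines: jhsi ive oso pxua cjei jpvhx czi wyq pciwh
Final line count: 9

Answer: 9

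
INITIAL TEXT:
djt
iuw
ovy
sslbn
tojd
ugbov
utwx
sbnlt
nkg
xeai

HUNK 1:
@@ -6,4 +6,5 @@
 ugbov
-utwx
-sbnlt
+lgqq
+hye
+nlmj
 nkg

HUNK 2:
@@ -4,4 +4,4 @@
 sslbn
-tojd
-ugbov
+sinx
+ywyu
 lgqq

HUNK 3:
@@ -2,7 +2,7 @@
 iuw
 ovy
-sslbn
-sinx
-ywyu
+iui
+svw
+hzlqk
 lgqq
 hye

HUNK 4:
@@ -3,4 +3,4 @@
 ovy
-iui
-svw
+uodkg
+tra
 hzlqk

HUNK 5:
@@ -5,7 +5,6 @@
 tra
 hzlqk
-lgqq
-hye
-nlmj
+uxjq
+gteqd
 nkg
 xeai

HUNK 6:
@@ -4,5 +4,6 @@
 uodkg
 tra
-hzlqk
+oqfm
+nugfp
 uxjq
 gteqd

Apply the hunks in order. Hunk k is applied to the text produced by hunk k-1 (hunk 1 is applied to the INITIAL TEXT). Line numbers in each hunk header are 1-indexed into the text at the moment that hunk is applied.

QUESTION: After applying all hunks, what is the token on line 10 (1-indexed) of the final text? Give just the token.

Hunk 1: at line 6 remove [utwx,sbnlt] add [lgqq,hye,nlmj] -> 11 lines: djt iuw ovy sslbn tojd ugbov lgqq hye nlmj nkg xeai
Hunk 2: at line 4 remove [tojd,ugbov] add [sinx,ywyu] -> 11 lines: djt iuw ovy sslbn sinx ywyu lgqq hye nlmj nkg xeai
Hunk 3: at line 2 remove [sslbn,sinx,ywyu] add [iui,svw,hzlqk] -> 11 lines: djt iuw ovy iui svw hzlqk lgqq hye nlmj nkg xeai
Hunk 4: at line 3 remove [iui,svw] add [uodkg,tra] -> 11 lines: djt iuw ovy uodkg tra hzlqk lgqq hye nlmj nkg xeai
Hunk 5: at line 5 remove [lgqq,hye,nlmj] add [uxjq,gteqd] -> 10 lines: djt iuw ovy uodkg tra hzlqk uxjq gteqd nkg xeai
Hunk 6: at line 4 remove [hzlqk] add [oqfm,nugfp] -> 11 lines: djt iuw ovy uodkg tra oqfm nugfp uxjq gteqd nkg xeai
Final line 10: nkg

Answer: nkg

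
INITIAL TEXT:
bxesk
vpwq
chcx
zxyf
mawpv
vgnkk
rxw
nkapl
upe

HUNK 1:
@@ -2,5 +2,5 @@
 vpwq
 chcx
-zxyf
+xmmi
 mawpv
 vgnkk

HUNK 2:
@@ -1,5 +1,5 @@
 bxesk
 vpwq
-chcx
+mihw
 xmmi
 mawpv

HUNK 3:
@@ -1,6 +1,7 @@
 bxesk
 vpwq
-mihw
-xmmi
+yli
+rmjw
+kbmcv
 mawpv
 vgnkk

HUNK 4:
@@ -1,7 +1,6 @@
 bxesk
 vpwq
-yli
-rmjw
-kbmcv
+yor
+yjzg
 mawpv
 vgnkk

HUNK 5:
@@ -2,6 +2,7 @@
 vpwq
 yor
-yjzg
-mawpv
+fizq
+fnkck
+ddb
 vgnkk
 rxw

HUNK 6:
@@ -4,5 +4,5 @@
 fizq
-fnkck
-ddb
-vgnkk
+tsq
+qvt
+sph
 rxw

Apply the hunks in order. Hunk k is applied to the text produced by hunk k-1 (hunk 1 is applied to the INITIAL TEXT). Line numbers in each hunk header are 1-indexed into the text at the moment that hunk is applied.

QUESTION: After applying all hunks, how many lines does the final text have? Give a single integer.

Hunk 1: at line 2 remove [zxyf] add [xmmi] -> 9 lines: bxesk vpwq chcx xmmi mawpv vgnkk rxw nkapl upe
Hunk 2: at line 1 remove [chcx] add [mihw] -> 9 lines: bxesk vpwq mihw xmmi mawpv vgnkk rxw nkapl upe
Hunk 3: at line 1 remove [mihw,xmmi] add [yli,rmjw,kbmcv] -> 10 lines: bxesk vpwq yli rmjw kbmcv mawpv vgnkk rxw nkapl upe
Hunk 4: at line 1 remove [yli,rmjw,kbmcv] add [yor,yjzg] -> 9 lines: bxesk vpwq yor yjzg mawpv vgnkk rxw nkapl upe
Hunk 5: at line 2 remove [yjzg,mawpv] add [fizq,fnkck,ddb] -> 10 lines: bxesk vpwq yor fizq fnkck ddb vgnkk rxw nkapl upe
Hunk 6: at line 4 remove [fnkck,ddb,vgnkk] add [tsq,qvt,sph] -> 10 lines: bxesk vpwq yor fizq tsq qvt sph rxw nkapl upe
Final line count: 10

Answer: 10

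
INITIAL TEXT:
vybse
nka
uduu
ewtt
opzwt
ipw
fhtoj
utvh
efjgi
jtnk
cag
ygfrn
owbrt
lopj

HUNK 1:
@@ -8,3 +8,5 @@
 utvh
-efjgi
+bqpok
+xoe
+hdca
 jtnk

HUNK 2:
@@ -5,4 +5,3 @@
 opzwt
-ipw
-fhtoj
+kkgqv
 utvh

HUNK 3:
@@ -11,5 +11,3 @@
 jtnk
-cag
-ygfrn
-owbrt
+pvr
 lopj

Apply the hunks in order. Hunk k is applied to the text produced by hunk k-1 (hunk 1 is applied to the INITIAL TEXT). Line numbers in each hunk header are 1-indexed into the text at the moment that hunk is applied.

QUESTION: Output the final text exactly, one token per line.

Hunk 1: at line 8 remove [efjgi] add [bqpok,xoe,hdca] -> 16 lines: vybse nka uduu ewtt opzwt ipw fhtoj utvh bqpok xoe hdca jtnk cag ygfrn owbrt lopj
Hunk 2: at line 5 remove [ipw,fhtoj] add [kkgqv] -> 15 lines: vybse nka uduu ewtt opzwt kkgqv utvh bqpok xoe hdca jtnk cag ygfrn owbrt lopj
Hunk 3: at line 11 remove [cag,ygfrn,owbrt] add [pvr] -> 13 lines: vybse nka uduu ewtt opzwt kkgqv utvh bqpok xoe hdca jtnk pvr lopj

Answer: vybse
nka
uduu
ewtt
opzwt
kkgqv
utvh
bqpok
xoe
hdca
jtnk
pvr
lopj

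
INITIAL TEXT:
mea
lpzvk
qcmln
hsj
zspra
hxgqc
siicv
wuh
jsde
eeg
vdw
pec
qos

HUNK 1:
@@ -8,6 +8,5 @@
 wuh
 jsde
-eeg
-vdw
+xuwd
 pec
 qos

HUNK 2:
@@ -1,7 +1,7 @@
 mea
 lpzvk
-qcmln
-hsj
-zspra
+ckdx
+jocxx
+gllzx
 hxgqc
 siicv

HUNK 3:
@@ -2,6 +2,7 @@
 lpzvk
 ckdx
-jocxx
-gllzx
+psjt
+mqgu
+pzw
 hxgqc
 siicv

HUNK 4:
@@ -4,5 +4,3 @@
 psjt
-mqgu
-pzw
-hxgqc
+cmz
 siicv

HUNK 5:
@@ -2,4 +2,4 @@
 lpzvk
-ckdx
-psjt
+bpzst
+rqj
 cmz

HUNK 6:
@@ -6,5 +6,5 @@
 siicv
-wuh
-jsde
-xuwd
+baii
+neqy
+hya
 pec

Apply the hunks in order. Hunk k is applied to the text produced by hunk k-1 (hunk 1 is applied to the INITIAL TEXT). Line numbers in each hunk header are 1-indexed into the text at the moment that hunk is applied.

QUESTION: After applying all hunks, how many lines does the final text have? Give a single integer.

Answer: 11

Derivation:
Hunk 1: at line 8 remove [eeg,vdw] add [xuwd] -> 12 lines: mea lpzvk qcmln hsj zspra hxgqc siicv wuh jsde xuwd pec qos
Hunk 2: at line 1 remove [qcmln,hsj,zspra] add [ckdx,jocxx,gllzx] -> 12 lines: mea lpzvk ckdx jocxx gllzx hxgqc siicv wuh jsde xuwd pec qos
Hunk 3: at line 2 remove [jocxx,gllzx] add [psjt,mqgu,pzw] -> 13 lines: mea lpzvk ckdx psjt mqgu pzw hxgqc siicv wuh jsde xuwd pec qos
Hunk 4: at line 4 remove [mqgu,pzw,hxgqc] add [cmz] -> 11 lines: mea lpzvk ckdx psjt cmz siicv wuh jsde xuwd pec qos
Hunk 5: at line 2 remove [ckdx,psjt] add [bpzst,rqj] -> 11 lines: mea lpzvk bpzst rqj cmz siicv wuh jsde xuwd pec qos
Hunk 6: at line 6 remove [wuh,jsde,xuwd] add [baii,neqy,hya] -> 11 lines: mea lpzvk bpzst rqj cmz siicv baii neqy hya pec qos
Final line count: 11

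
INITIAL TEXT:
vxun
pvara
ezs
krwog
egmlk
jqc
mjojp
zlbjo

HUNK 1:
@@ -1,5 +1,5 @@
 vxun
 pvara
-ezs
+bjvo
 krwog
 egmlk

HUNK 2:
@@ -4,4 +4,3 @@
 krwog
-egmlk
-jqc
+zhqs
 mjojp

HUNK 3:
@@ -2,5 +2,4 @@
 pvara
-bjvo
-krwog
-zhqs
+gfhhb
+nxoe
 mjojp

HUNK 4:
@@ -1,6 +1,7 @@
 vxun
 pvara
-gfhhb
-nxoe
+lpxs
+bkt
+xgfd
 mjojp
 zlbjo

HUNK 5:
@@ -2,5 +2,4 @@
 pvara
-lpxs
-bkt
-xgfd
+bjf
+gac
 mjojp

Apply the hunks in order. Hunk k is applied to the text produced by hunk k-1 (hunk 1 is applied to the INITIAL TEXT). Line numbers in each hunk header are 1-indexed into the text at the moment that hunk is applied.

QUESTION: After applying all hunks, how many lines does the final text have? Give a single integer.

Hunk 1: at line 1 remove [ezs] add [bjvo] -> 8 lines: vxun pvara bjvo krwog egmlk jqc mjojp zlbjo
Hunk 2: at line 4 remove [egmlk,jqc] add [zhqs] -> 7 lines: vxun pvara bjvo krwog zhqs mjojp zlbjo
Hunk 3: at line 2 remove [bjvo,krwog,zhqs] add [gfhhb,nxoe] -> 6 lines: vxun pvara gfhhb nxoe mjojp zlbjo
Hunk 4: at line 1 remove [gfhhb,nxoe] add [lpxs,bkt,xgfd] -> 7 lines: vxun pvara lpxs bkt xgfd mjojp zlbjo
Hunk 5: at line 2 remove [lpxs,bkt,xgfd] add [bjf,gac] -> 6 lines: vxun pvara bjf gac mjojp zlbjo
Final line count: 6

Answer: 6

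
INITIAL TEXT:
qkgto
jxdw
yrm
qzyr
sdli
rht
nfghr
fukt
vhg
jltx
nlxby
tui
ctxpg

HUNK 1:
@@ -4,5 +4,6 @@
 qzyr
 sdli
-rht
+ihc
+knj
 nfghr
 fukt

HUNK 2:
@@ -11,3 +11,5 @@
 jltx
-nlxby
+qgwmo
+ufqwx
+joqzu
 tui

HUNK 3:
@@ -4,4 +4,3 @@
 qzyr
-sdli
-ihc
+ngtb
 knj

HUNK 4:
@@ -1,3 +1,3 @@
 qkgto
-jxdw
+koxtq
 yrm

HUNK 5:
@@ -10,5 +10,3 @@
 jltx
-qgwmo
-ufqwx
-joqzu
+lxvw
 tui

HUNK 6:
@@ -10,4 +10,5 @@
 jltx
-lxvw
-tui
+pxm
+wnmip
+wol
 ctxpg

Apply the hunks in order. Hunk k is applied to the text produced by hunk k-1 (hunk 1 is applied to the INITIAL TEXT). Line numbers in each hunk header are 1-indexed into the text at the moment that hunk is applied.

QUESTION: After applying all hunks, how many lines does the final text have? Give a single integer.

Answer: 14

Derivation:
Hunk 1: at line 4 remove [rht] add [ihc,knj] -> 14 lines: qkgto jxdw yrm qzyr sdli ihc knj nfghr fukt vhg jltx nlxby tui ctxpg
Hunk 2: at line 11 remove [nlxby] add [qgwmo,ufqwx,joqzu] -> 16 lines: qkgto jxdw yrm qzyr sdli ihc knj nfghr fukt vhg jltx qgwmo ufqwx joqzu tui ctxpg
Hunk 3: at line 4 remove [sdli,ihc] add [ngtb] -> 15 lines: qkgto jxdw yrm qzyr ngtb knj nfghr fukt vhg jltx qgwmo ufqwx joqzu tui ctxpg
Hunk 4: at line 1 remove [jxdw] add [koxtq] -> 15 lines: qkgto koxtq yrm qzyr ngtb knj nfghr fukt vhg jltx qgwmo ufqwx joqzu tui ctxpg
Hunk 5: at line 10 remove [qgwmo,ufqwx,joqzu] add [lxvw] -> 13 lines: qkgto koxtq yrm qzyr ngtb knj nfghr fukt vhg jltx lxvw tui ctxpg
Hunk 6: at line 10 remove [lxvw,tui] add [pxm,wnmip,wol] -> 14 lines: qkgto koxtq yrm qzyr ngtb knj nfghr fukt vhg jltx pxm wnmip wol ctxpg
Final line count: 14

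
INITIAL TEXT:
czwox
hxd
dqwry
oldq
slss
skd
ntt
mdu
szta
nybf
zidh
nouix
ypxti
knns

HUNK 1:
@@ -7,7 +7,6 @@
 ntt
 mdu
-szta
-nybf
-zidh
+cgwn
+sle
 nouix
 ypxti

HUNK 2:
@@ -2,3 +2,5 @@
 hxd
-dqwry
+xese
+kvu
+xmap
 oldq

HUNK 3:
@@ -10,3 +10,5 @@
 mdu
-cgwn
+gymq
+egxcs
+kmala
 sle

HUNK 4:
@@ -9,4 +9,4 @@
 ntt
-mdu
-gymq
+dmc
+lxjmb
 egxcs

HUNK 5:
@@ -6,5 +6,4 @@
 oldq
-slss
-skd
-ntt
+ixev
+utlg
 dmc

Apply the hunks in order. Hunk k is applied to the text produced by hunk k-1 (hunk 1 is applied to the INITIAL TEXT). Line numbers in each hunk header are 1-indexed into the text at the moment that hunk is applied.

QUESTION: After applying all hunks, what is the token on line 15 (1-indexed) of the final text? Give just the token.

Hunk 1: at line 7 remove [szta,nybf,zidh] add [cgwn,sle] -> 13 lines: czwox hxd dqwry oldq slss skd ntt mdu cgwn sle nouix ypxti knns
Hunk 2: at line 2 remove [dqwry] add [xese,kvu,xmap] -> 15 lines: czwox hxd xese kvu xmap oldq slss skd ntt mdu cgwn sle nouix ypxti knns
Hunk 3: at line 10 remove [cgwn] add [gymq,egxcs,kmala] -> 17 lines: czwox hxd xese kvu xmap oldq slss skd ntt mdu gymq egxcs kmala sle nouix ypxti knns
Hunk 4: at line 9 remove [mdu,gymq] add [dmc,lxjmb] -> 17 lines: czwox hxd xese kvu xmap oldq slss skd ntt dmc lxjmb egxcs kmala sle nouix ypxti knns
Hunk 5: at line 6 remove [slss,skd,ntt] add [ixev,utlg] -> 16 lines: czwox hxd xese kvu xmap oldq ixev utlg dmc lxjmb egxcs kmala sle nouix ypxti knns
Final line 15: ypxti

Answer: ypxti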